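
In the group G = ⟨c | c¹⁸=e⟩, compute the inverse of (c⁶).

The order of (c⁶) is 3 (smallest k with (c⁶)ᵏ = e), so (c⁶)⁻¹ = (c⁶)² = c¹².
Check: (c⁶) · (c¹²) → (c⁶) · c¹² = e, giving e as required.

Answer: c¹²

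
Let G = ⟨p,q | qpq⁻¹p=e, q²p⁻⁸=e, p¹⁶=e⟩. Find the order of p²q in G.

Compute successive powers until reaching e:
  (p²q)¹ = p²q, (p²q)² = p⁸, (p²q)³ = p²q⁻¹, (p²q)⁴ = e.
The smallest positive k with (p²q)ᵏ = e is 4.

Answer: 4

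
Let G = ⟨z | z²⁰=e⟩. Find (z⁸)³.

Compute successive powers of (z⁸), reducing at each step:
  (z⁸)²: (z⁸) · z⁸ = z¹⁶
  (z⁸)³: (z¹⁶) · z⁸ = z⁴

Answer: z⁴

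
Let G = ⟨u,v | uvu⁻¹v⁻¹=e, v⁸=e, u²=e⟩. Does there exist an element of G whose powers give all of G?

|G| = 16, but the maximum element order in G is 8 < 16. No single element generates all of G, so G is not cyclic.

Answer: No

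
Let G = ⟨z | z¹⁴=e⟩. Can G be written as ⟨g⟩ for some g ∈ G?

|G| = 14. The element z has order 14 (its powers give 14 distinct elements), so ⟨z⟩ = G and G is cyclic.

Answer: Yes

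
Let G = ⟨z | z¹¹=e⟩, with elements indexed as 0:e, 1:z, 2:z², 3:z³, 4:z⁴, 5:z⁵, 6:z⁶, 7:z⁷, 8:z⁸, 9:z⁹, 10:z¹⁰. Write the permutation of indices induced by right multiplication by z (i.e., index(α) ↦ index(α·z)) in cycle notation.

(0 1 2 3 4 5 6 7 8 9 10)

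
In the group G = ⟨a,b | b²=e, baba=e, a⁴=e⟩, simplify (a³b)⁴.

Compute successive powers of (a³b), reducing at each step:
  (a³b)²: (a³b) · a³ = b;   b · b = e
  (a³b)³: e · a³ = a³;   (a³) · b = a³b
  (a³b)⁴: (a³b) · a³ = b;   b · b = e

Answer: e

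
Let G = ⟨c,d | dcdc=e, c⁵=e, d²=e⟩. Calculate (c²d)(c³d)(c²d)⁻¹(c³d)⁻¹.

[(c²d), (c³d)] = (c²d)·(c³d)·(c²d)⁻¹·(c³d)⁻¹.
  (c²d) · (c³d) = c⁴
  (c⁴) · (c²d) = cd
  (cd) · (c³d) = c³

Answer: c³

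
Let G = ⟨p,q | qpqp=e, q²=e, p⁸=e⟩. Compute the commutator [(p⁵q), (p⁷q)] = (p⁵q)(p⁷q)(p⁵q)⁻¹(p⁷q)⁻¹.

[(p⁵q), (p⁷q)] = (p⁵q)·(p⁷q)·(p⁵q)⁻¹·(p⁷q)⁻¹.
  (p⁵q) · (p⁷q) = p⁶
  (p⁶) · (p⁵q) = p³q
  (p³q) · (p⁷q) = p⁴

Answer: p⁴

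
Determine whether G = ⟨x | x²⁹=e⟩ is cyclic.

|G| = 29. The element x has order 29 (its powers give 29 distinct elements), so ⟨x⟩ = G and G is cyclic.

Answer: Yes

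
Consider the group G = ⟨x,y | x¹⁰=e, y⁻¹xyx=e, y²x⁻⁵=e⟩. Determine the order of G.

Enumerate words in the generators, reducing via the relations: the distinct elements are
  {e, x, y, xy, x², x³, x⁴, x⁵, x⁶, x⁷, x⁸, x⁹, x²y, x³y, x⁴y, y⁻¹, xy⁻¹, x²y⁻¹, x³y⁻¹, x⁴y⁻¹}.
No further products give new elements, so |G| = 20.

Answer: 20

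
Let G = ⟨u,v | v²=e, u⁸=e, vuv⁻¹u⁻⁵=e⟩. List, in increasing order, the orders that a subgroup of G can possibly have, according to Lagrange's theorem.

|G| = 16 = 2⁴. By Lagrange's theorem the order of any subgroup divides 16; the divisors of 16 are 1, 2, 4, 8, 16.

Answer: 1, 2, 4, 8, 16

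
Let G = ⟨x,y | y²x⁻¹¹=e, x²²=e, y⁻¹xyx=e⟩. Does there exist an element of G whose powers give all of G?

Every cyclic group is abelian. But x·y = xy while y·x = x¹⁰y⁻¹, so x·y ≠ y·x and G is not abelian. Hence G is not cyclic.

Answer: No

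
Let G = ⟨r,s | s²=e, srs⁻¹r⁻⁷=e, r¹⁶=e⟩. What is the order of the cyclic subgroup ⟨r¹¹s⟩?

|⟨r¹¹s⟩| equals the order of r¹¹s. Compute successive powers until reaching e:
  (r¹¹s)¹ = r¹¹s, (r¹¹s)² = r⁸, (r¹¹s)³ = r³s, (r¹¹s)⁴ = e.
The smallest positive k with (r¹¹s)ᵏ = e is 4, so |⟨r¹¹s⟩| = 4.

Answer: 4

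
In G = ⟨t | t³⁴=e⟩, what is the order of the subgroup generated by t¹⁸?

|⟨t¹⁸⟩| equals the order of t¹⁸. Compute successive powers until reaching e:
  (t¹⁸)¹ = t¹⁸, (t¹⁸)² = t², (t¹⁸)³ = t²⁰, (t¹⁸)⁴ = t⁴, (t¹⁸)⁵ = t²², (t¹⁸)⁶ = t⁶, (t¹⁸)⁷ = t²⁴, (t¹⁸)⁸ = t⁸, (t¹⁸)⁹ = t²⁶, (t¹⁸)¹⁰ = t¹⁰, (t¹⁸)¹¹ = t²⁸, (t¹⁸)¹² = t¹², (t¹⁸)¹³ = t³⁰, (t¹⁸)¹⁴ = t¹⁴, (t¹⁸)¹⁵ = t³², (t¹⁸)¹⁶ = t¹⁶, (t¹⁸)¹⁷ = e.
The smallest positive k with (t¹⁸)ᵏ = e is 17, so |⟨t¹⁸⟩| = 17.

Answer: 17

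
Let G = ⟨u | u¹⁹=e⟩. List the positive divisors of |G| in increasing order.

|G| = 19 = 19. By Lagrange's theorem the order of any subgroup divides 19; the divisors of 19 are 1, 19.

Answer: 1, 19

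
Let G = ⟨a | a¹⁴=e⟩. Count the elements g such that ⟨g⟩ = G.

G is cyclic of order 14. An element generates G iff its order is 14, and a cyclic group of order 14 has exactly φ(14) = 6 such elements.

Answer: 6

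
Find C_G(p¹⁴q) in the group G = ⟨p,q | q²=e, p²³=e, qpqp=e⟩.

⟨p¹⁴q⟩ ⊆ C_G(p¹⁴q) since powers of p¹⁴q commute with p¹⁴q; so |C_G(p¹⁴q)| ≥ |⟨p¹⁴q⟩| = 2.
By orbit–stabilizer, |C_G(p¹⁴q)| = |G| / |conj. class of p¹⁴q| = 46 / 23 = 2.
The 2 elements commuting with p¹⁴q are {e, p¹⁴q}.

Answer: {e, p¹⁴q}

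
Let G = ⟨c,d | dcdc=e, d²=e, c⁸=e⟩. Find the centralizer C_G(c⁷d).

⟨c⁷d⟩ ⊆ C_G(c⁷d) since powers of c⁷d commute with c⁷d; so |C_G(c⁷d)| ≥ |⟨c⁷d⟩| = 2.
By orbit–stabilizer, |C_G(c⁷d)| = |G| / |conj. class of c⁷d| = 16 / 4 = 4.
The 4 elements commuting with c⁷d are {e, c⁴, c⁷d, c³d}.

Answer: {e, c⁴, c⁷d, c³d}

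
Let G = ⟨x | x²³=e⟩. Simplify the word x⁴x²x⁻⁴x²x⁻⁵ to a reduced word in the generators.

Multiply left to right, reducing at each step:
  (x⁴) · x² = x⁶
  (x⁶) · x⁻⁴ = x²
  (x²) · x² = x⁴
  (x⁴) · x⁻⁵ = x²²

Answer: x²²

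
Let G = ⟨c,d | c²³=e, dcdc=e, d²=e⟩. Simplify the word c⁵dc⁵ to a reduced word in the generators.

Multiply left to right, reducing at each step:
  (c⁵) · d = c⁵d
  (c⁵d) · c⁵ = d

Answer: d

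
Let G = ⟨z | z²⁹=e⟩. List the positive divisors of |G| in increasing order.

|G| = 29 = 29. By Lagrange's theorem the order of any subgroup divides 29; the divisors of 29 are 1, 29.

Answer: 1, 29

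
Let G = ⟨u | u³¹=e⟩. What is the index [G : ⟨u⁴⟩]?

First find ord(u⁴) by computing successive powers:
  (u⁴)¹ = u⁴, (u⁴)² = u⁸, (u⁴)³ = u¹², (u⁴)⁴ = u¹⁶, (u⁴)⁵ = u²⁰, (u⁴)⁶ = u²⁴, (u⁴)⁷ = u²⁸, (u⁴)⁸ = u, (u⁴)⁹ = u⁵, (u⁴)¹⁰ = u⁹, (u⁴)¹¹ = u¹³, (u⁴)¹² = u¹⁷, (u⁴)¹³ = u²¹, (u⁴)¹⁴ = u²⁵, (u⁴)¹⁵ = u²⁹, (u⁴)¹⁶ = u², (u⁴)¹⁷ = u⁶, (u⁴)¹⁸ = u¹⁰, (u⁴)¹⁹ = u¹⁴, (u⁴)²⁰ = u¹⁸, (u⁴)²¹ = u²², (u⁴)²² = u²⁶, (u⁴)²³ = u³⁰, (u⁴)²⁴ = u³, (u⁴)²⁵ = u⁷, (u⁴)²⁶ = u¹¹, (u⁴)²⁷ = u¹⁵, (u⁴)²⁸ = u¹⁹, (u⁴)²⁹ = u²³, (u⁴)³⁰ = u²⁷, (u⁴)³¹ = e.
So |⟨u⁴⟩| = ord(u⁴) = 31. With |G| = 31, by Lagrange [G : ⟨u⁴⟩] = 31/31 = 1.

Answer: 1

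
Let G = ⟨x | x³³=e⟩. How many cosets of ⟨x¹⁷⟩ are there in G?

First find ord(x¹⁷) by computing successive powers:
  (x¹⁷)¹ = x¹⁷, (x¹⁷)² = x, (x¹⁷)³ = x¹⁸, (x¹⁷)⁴ = x², (x¹⁷)⁵ = x¹⁹, (x¹⁷)⁶ = x³, (x¹⁷)⁷ = x²⁰, (x¹⁷)⁸ = x⁴, (x¹⁷)⁹ = x²¹, (x¹⁷)¹⁰ = x⁵, (x¹⁷)¹¹ = x²², (x¹⁷)¹² = x⁶, (x¹⁷)¹³ = x²³, (x¹⁷)¹⁴ = x⁷, (x¹⁷)¹⁵ = x²⁴, (x¹⁷)¹⁶ = x⁸, (x¹⁷)¹⁷ = x²⁵, (x¹⁷)¹⁸ = x⁹, (x¹⁷)¹⁹ = x²⁶, (x¹⁷)²⁰ = x¹⁰, (x¹⁷)²¹ = x²⁷, (x¹⁷)²² = x¹¹, (x¹⁷)²³ = x²⁸, (x¹⁷)²⁴ = x¹², (x¹⁷)²⁵ = x²⁹, (x¹⁷)²⁶ = x¹³, (x¹⁷)²⁷ = x³⁰, (x¹⁷)²⁸ = x¹⁴, (x¹⁷)²⁹ = x³¹, (x¹⁷)³⁰ = x¹⁵, (x¹⁷)³¹ = x³², (x¹⁷)³² = x¹⁶, (x¹⁷)³³ = e.
So |⟨x¹⁷⟩| = ord(x¹⁷) = 33. With |G| = 33, by Lagrange [G : ⟨x¹⁷⟩] = 33/33 = 1.

Answer: 1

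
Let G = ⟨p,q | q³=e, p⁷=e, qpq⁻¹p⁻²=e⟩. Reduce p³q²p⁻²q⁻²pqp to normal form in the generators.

Multiply left to right, reducing at each step:
  (p³) · q² = p³q²
  (p³q²) · p⁻² = p²q²
  (p²q²) · q⁻² = p²
  (p²) · p = p³
  (p³) · q = p³q
  (p³q) · p = p⁵q

Answer: p⁵q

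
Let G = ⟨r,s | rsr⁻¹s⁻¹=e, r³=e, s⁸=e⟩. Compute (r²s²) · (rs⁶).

Compute (r²s²) · (rs⁶) by multiplying left to right and reducing via the relations at each step:
  (r²s²) · r = s²
  (s²) · s⁶ = e

Answer: e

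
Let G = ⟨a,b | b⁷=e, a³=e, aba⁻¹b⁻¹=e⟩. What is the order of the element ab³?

Compute successive powers until reaching e:
  (ab³)¹ = ab³, (ab³)² = a²b⁶, (ab³)³ = b², (ab³)⁴ = ab⁵, (ab³)⁵ = a²b, (ab³)⁶ = b⁴, (ab³)⁷ = a, (ab³)⁸ = a²b³, (ab³)⁹ = b⁶, (ab³)¹⁰ = ab², (ab³)¹¹ = a²b⁵, (ab³)¹² = b, (ab³)¹³ = ab⁴, (ab³)¹⁴ = a², (ab³)¹⁵ = b³, (ab³)¹⁶ = ab⁶, (ab³)¹⁷ = a²b², (ab³)¹⁸ = b⁵, (ab³)¹⁹ = ab, (ab³)²⁰ = a²b⁴, (ab³)²¹ = e.
The smallest positive k with (ab³)ᵏ = e is 21.

Answer: 21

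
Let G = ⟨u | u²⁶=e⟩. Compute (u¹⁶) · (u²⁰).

Compute (u¹⁶) · (u²⁰) by multiplying left to right and reducing via the relations at each step:
  (u¹⁶) · u²⁰ = u¹⁰

Answer: u¹⁰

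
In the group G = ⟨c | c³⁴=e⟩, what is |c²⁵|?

Compute successive powers until reaching e:
  (c²⁵)¹ = c²⁵, (c²⁵)² = c¹⁶, (c²⁵)³ = c⁷, (c²⁵)⁴ = c³², (c²⁵)⁵ = c²³, (c²⁵)⁶ = c¹⁴, (c²⁵)⁷ = c⁵, (c²⁵)⁸ = c³⁰, (c²⁵)⁹ = c²¹, (c²⁵)¹⁰ = c¹², (c²⁵)¹¹ = c³, (c²⁵)¹² = c²⁸, (c²⁵)¹³ = c¹⁹, (c²⁵)¹⁴ = c¹⁰, (c²⁵)¹⁵ = c, (c²⁵)¹⁶ = c²⁶, (c²⁵)¹⁷ = c¹⁷, (c²⁵)¹⁸ = c⁸, (c²⁵)¹⁹ = c³³, (c²⁵)²⁰ = c²⁴, (c²⁵)²¹ = c¹⁵, (c²⁵)²² = c⁶, (c²⁵)²³ = c³¹, (c²⁵)²⁴ = c²², (c²⁵)²⁵ = c¹³, (c²⁵)²⁶ = c⁴, (c²⁵)²⁷ = c²⁹, (c²⁵)²⁸ = c²⁰, (c²⁵)²⁹ = c¹¹, (c²⁵)³⁰ = c², (c²⁵)³¹ = c²⁷, (c²⁵)³² = c¹⁸, (c²⁵)³³ = c⁹, (c²⁵)³⁴ = e.
The smallest positive k with (c²⁵)ᵏ = e is 34.

Answer: 34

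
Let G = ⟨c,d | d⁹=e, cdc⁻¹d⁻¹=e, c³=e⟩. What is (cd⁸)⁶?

Compute successive powers of (cd⁸), reducing at each step:
  (cd⁸)²: (cd⁸) · c = c²d⁸;   (c²d⁸) · d⁸ = c²d⁷
  (cd⁸)³: (c²d⁷) · c = d⁷;   (d⁷) · d⁸ = d⁶
  (cd⁸)⁴: (d⁶) · c = cd⁶;   (cd⁶) · d⁸ = cd⁵
  (cd⁸)⁵: (cd⁵) · c = c²d⁵;   (c²d⁵) · d⁸ = c²d⁴
  (cd⁸)⁶: (c²d⁴) · c = d⁴;   (d⁴) · d⁸ = d³

Answer: d³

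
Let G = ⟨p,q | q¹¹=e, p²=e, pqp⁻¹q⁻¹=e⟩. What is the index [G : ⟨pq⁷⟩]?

First find ord(pq⁷) by computing successive powers:
  (pq⁷)¹ = pq⁷, (pq⁷)² = q³, (pq⁷)³ = pq¹⁰, (pq⁷)⁴ = q⁶, (pq⁷)⁵ = pq², (pq⁷)⁶ = q⁹, (pq⁷)⁷ = pq⁵, (pq⁷)⁸ = q, (pq⁷)⁹ = pq⁸, (pq⁷)¹⁰ = q⁴, (pq⁷)¹¹ = p, (pq⁷)¹² = q⁷, (pq⁷)¹³ = pq³, (pq⁷)¹⁴ = q¹⁰, (pq⁷)¹⁵ = pq⁶, (pq⁷)¹⁶ = q², (pq⁷)¹⁷ = pq⁹, (pq⁷)¹⁸ = q⁵, (pq⁷)¹⁹ = pq, (pq⁷)²⁰ = q⁸, (pq⁷)²¹ = pq⁴, (pq⁷)²² = e.
So |⟨pq⁷⟩| = ord(pq⁷) = 22. With |G| = 22, by Lagrange [G : ⟨pq⁷⟩] = 22/22 = 1.

Answer: 1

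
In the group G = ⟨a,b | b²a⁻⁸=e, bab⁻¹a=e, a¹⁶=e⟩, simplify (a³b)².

Compute successive powers of (a³b), reducing at each step:
  (a³b)²: (a³b) · a³ = b;   b · b = a⁸

Answer: a⁸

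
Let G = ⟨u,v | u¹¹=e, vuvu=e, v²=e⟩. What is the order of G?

Enumerate words in the generators, reducing via the relations: the distinct elements are
  {e, u, v, uv, u², u³, u⁴, u⁵, u⁶, u⁷, u⁸, u⁹, u²v, u³v, u¹⁰, u⁴v, u⁵v, u⁶v, u⁷v, u⁸v, u⁹v, u¹⁰v}.
No further products give new elements, so |G| = 22.

Answer: 22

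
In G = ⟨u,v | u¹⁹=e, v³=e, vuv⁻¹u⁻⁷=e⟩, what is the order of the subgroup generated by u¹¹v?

|⟨u¹¹v⟩| equals the order of u¹¹v. Compute successive powers until reaching e:
  (u¹¹v)¹ = u¹¹v, (u¹¹v)² = u¹²v², (u¹¹v)³ = e.
The smallest positive k with (u¹¹v)ᵏ = e is 3, so |⟨u¹¹v⟩| = 3.

Answer: 3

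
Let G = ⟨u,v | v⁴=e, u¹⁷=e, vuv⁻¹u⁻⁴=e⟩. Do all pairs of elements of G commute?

u·v = uv but v·u = u⁴v, so u·v ≠ v·u and G is not abelian.

Answer: No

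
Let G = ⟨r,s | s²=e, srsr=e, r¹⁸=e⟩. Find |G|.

Enumerate words in the generators, reducing via the relations: the distinct elements are
  {e, r, s, rs, r², r³, r⁴, r⁵, r⁶, r⁷, r⁸, r⁹, r²s, r³s, r¹², r¹³, r¹¹, r¹⁰, r¹⁴, r¹⁵, r¹⁶, r¹⁷, r⁴s, r⁵s, r⁶s, r⁷s, r⁸s, r⁹s, r¹²s, r¹³s, r¹¹s, r¹⁰s, r¹⁴s, r¹⁵s, r¹⁶s, r¹⁷s}.
No further products give new elements, so |G| = 36.

Answer: 36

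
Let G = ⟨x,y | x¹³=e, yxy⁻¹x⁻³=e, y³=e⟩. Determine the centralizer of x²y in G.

⟨x²y⟩ ⊆ C_G(x²y) since powers of x²y commute with x²y; so |C_G(x²y)| ≥ |⟨x²y⟩| = 3.
By orbit–stabilizer, |C_G(x²y)| = |G| / |conj. class of x²y| = 39 / 13 = 3.
The 3 elements commuting with x²y are {e, x²y, x⁸y²}.

Answer: {e, x²y, x⁸y²}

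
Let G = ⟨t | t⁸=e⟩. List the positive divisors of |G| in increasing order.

|G| = 8 = 2³. By Lagrange's theorem the order of any subgroup divides 8; the divisors of 8 are 1, 2, 4, 8.

Answer: 1, 2, 4, 8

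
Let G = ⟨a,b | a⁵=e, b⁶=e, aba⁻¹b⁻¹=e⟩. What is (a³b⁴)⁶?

Compute successive powers of (a³b⁴), reducing at each step:
  (a³b⁴)²: (a³b⁴) · a³ = ab⁴;   (ab⁴) · b⁴ = ab²
  (a³b⁴)³: (ab²) · a³ = a⁴b²;   (a⁴b²) · b⁴ = a⁴
  (a³b⁴)⁴: (a⁴) · a³ = a²;   (a²) · b⁴ = a²b⁴
  (a³b⁴)⁵: (a²b⁴) · a³ = b⁴;   (b⁴) · b⁴ = b²
  (a³b⁴)⁶: (b²) · a³ = a³b²;   (a³b²) · b⁴ = a³

Answer: a³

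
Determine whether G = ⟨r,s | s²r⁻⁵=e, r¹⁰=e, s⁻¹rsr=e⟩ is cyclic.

Every cyclic group is abelian. But r·s = rs while s·r = r⁴s⁻¹, so r·s ≠ s·r and G is not abelian. Hence G is not cyclic.

Answer: No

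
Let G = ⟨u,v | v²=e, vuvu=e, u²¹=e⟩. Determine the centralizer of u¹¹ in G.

⟨u¹¹⟩ ⊆ C_G(u¹¹) since powers of u¹¹ commute with u¹¹; so |C_G(u¹¹)| ≥ |⟨u¹¹⟩| = 21.
By orbit–stabilizer, |C_G(u¹¹)| = |G| / |conj. class of u¹¹| = 42 / 2 = 21.
The 21 elements commuting with u¹¹ are {e, u, u², u³, u⁴, u⁵, u⁶, u⁷, u⁸, u⁹, u¹⁰, u¹¹, u¹², u¹³, u¹⁴, u¹⁵, u¹⁶, u¹⁷, u¹⁸, u¹⁹, u²⁰}.

Answer: {e, u, u², u³, u⁴, u⁵, u⁶, u⁷, u⁸, u⁹, u¹⁰, u¹¹, u¹², u¹³, u¹⁴, u¹⁵, u¹⁶, u¹⁷, u¹⁸, u¹⁹, u²⁰}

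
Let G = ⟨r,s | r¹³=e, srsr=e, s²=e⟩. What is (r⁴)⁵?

Compute successive powers of (r⁴), reducing at each step:
  (r⁴)²: (r⁴) · r⁴ = r⁸
  (r⁴)³: (r⁸) · r⁴ = r¹²
  (r⁴)⁴: (r¹²) · r⁴ = r³
  (r⁴)⁵: (r³) · r⁴ = r⁷

Answer: r⁷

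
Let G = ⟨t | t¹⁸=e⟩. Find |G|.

G is generated by a single element, so G is cyclic. The relator gives t¹⁸ = e and no smaller power is forced to be e, so the 18 powers {e, t, t², t³, t⁴, t⁵, t⁶, t⁷, t⁸, t⁹, t¹², t¹³, t¹¹, t¹⁰, t¹⁴, t¹⁵, t¹⁶, t¹⁷} are distinct. Hence |G| = 18.

Answer: 18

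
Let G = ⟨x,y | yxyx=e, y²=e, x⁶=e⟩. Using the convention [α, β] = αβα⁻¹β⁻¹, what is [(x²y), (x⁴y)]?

[(x²y), (x⁴y)] = (x²y)·(x⁴y)·(x²y)⁻¹·(x⁴y)⁻¹.
  (x²y) · (x⁴y) = x⁴
  (x⁴) · (x²y) = y
  y · (x⁴y) = x²

Answer: x²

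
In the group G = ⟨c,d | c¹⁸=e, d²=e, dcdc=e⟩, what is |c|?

Compute successive powers until reaching e:
  c¹ = c, c² = c², c³ = c³, c⁴ = c⁴, c⁵ = c⁵, c⁶ = c⁶, c⁷ = c⁷, c⁸ = c⁸, c⁹ = c⁹, c¹⁰ = c¹⁰, c¹¹ = c¹¹, c¹² = c¹², c¹³ = c¹³, c¹⁴ = c¹⁴, c¹⁵ = c¹⁵, c¹⁶ = c¹⁶, c¹⁷ = c¹⁷, c¹⁸ = e.
The smallest positive k with cᵏ = e is 18.

Answer: 18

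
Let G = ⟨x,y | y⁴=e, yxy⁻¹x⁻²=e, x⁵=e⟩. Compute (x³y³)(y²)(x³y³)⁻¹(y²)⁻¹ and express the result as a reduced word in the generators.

[(x³y³), (y²)] = (x³y³)·(y²)·(x³y³)⁻¹·(y²)⁻¹.
  (x³y³) · (y²) = x³y
  (x³y) · (x⁴y) = xy²
  (xy²) · (y²) = x

Answer: x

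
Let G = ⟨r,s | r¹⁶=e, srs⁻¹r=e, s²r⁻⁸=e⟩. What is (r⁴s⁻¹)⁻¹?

The order of (r⁴s⁻¹) is 4 (smallest k with (r⁴s⁻¹)ᵏ = e), so (r⁴s⁻¹)⁻¹ = (r⁴s⁻¹)³ = r⁴s.
Check: (r⁴s⁻¹) · (r⁴s) → (r⁴s⁻¹) · r⁴ = s⁻¹;   (s⁻¹) · s = e, giving e as required.

Answer: r⁴s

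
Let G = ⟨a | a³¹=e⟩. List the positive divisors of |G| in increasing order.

|G| = 31 = 31. By Lagrange's theorem the order of any subgroup divides 31; the divisors of 31 are 1, 31.

Answer: 1, 31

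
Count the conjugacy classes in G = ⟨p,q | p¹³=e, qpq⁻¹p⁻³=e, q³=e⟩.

The conjugacy classes (representative and size) are:
  [e] (size 1), [p] (size 3), [p⁵] (size 3), [p¹⁰] (size 3), [p⁸] (size 3), [p¹⁰q] (size 13), [p⁷q²] (size 13).
Class equation: 1 + 3 + 3 + 3 + 3 + 13 + 13 = 39 = |G|. So G has 7 conjugacy classes.

Answer: 7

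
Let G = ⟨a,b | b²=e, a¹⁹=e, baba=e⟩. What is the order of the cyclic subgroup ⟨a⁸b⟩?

|⟨a⁸b⟩| equals the order of a⁸b. Compute successive powers until reaching e:
  (a⁸b)¹ = a⁸b, (a⁸b)² = e.
The smallest positive k with (a⁸b)ᵏ = e is 2, so |⟨a⁸b⟩| = 2.

Answer: 2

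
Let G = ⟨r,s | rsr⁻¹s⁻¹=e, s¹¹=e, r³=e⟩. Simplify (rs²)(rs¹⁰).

Compute (rs²) · (rs¹⁰) by multiplying left to right and reducing via the relations at each step:
  (rs²) · r = r²s²
  (r²s²) · s¹⁰ = r²s

Answer: r²s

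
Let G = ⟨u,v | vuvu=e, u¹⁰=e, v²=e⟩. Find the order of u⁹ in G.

Compute successive powers until reaching e:
  (u⁹)¹ = u⁹, (u⁹)² = u⁸, (u⁹)³ = u⁷, (u⁹)⁴ = u⁶, (u⁹)⁵ = u⁵, (u⁹)⁶ = u⁴, (u⁹)⁷ = u³, (u⁹)⁸ = u², (u⁹)⁹ = u, (u⁹)¹⁰ = e.
The smallest positive k with (u⁹)ᵏ = e is 10.

Answer: 10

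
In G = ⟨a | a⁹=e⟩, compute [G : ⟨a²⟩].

First find ord(a²) by computing successive powers:
  (a²)¹ = a², (a²)² = a⁴, (a²)³ = a⁶, (a²)⁴ = a⁸, (a²)⁵ = a, (a²)⁶ = a³, (a²)⁷ = a⁵, (a²)⁸ = a⁷, (a²)⁹ = e.
So |⟨a²⟩| = ord(a²) = 9. With |G| = 9, by Lagrange [G : ⟨a²⟩] = 9/9 = 1.

Answer: 1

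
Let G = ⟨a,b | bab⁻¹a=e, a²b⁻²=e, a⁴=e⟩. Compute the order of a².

Compute successive powers until reaching e:
  (a²)¹ = a², (a²)² = e.
The smallest positive k with (a²)ᵏ = e is 2.

Answer: 2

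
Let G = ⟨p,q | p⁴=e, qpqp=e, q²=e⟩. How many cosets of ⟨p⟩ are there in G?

First find ord(p) by computing successive powers:
  p¹ = p, p² = p², p³ = p³, p⁴ = e.
So |⟨p⟩| = ord(p) = 4. With |G| = 8, by Lagrange [G : ⟨p⟩] = 8/4 = 2.

Answer: 2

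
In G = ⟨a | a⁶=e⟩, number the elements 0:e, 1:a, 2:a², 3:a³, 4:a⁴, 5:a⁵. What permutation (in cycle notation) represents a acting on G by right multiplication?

(0 1 2 3 4 5)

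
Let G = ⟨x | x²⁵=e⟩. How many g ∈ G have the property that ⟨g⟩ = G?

G is cyclic of order 25. An element generates G iff its order is 25, and a cyclic group of order 25 has exactly φ(25) = 20 such elements.

Answer: 20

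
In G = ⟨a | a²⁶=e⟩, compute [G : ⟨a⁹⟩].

First find ord(a⁹) by computing successive powers:
  (a⁹)¹ = a⁹, (a⁹)² = a¹⁸, (a⁹)³ = a, (a⁹)⁴ = a¹⁰, (a⁹)⁵ = a¹⁹, (a⁹)⁶ = a², (a⁹)⁷ = a¹¹, (a⁹)⁸ = a²⁰, (a⁹)⁹ = a³, (a⁹)¹⁰ = a¹², (a⁹)¹¹ = a²¹, (a⁹)¹² = a⁴, (a⁹)¹³ = a¹³, (a⁹)¹⁴ = a²², (a⁹)¹⁵ = a⁵, (a⁹)¹⁶ = a¹⁴, (a⁹)¹⁷ = a²³, (a⁹)¹⁸ = a⁶, (a⁹)¹⁹ = a¹⁵, (a⁹)²⁰ = a²⁴, (a⁹)²¹ = a⁷, (a⁹)²² = a¹⁶, (a⁹)²³ = a²⁵, (a⁹)²⁴ = a⁸, (a⁹)²⁵ = a¹⁷, (a⁹)²⁶ = e.
So |⟨a⁹⟩| = ord(a⁹) = 26. With |G| = 26, by Lagrange [G : ⟨a⁹⟩] = 26/26 = 1.

Answer: 1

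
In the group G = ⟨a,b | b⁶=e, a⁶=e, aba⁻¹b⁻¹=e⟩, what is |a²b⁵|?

Compute successive powers until reaching e:
  (a²b⁵)¹ = a²b⁵, (a²b⁵)² = a⁴b⁴, (a²b⁵)³ = b³, (a²b⁵)⁴ = a²b², (a²b⁵)⁵ = a⁴b, (a²b⁵)⁶ = e.
The smallest positive k with (a²b⁵)ᵏ = e is 6.

Answer: 6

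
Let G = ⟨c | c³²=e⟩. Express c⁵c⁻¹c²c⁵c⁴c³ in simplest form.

Multiply left to right, reducing at each step:
  (c⁵) · c⁻¹ = c⁴
  (c⁴) · c² = c⁶
  (c⁶) · c⁵ = c¹¹
  (c¹¹) · c⁴ = c¹⁵
  (c¹⁵) · c³ = c¹⁸

Answer: c¹⁸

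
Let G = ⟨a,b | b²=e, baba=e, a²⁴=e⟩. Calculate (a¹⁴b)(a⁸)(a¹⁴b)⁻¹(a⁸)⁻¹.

[(a¹⁴b), (a⁸)] = (a¹⁴b)·(a⁸)·(a¹⁴b)⁻¹·(a⁸)⁻¹.
  (a¹⁴b) · (a⁸) = a⁶b
  (a⁶b) · (a¹⁴b) = a¹⁶
  (a¹⁶) · (a¹⁶) = a⁸

Answer: a⁸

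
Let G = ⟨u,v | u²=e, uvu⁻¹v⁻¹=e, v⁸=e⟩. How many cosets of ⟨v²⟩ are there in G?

First find ord(v²) by computing successive powers:
  (v²)¹ = v², (v²)² = v⁴, (v²)³ = v⁶, (v²)⁴ = e.
So |⟨v²⟩| = ord(v²) = 4. With |G| = 16, by Lagrange [G : ⟨v²⟩] = 16/4 = 4.

Answer: 4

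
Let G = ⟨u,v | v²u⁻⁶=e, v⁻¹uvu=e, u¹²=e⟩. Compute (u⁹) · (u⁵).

Compute (u⁹) · (u⁵) by multiplying left to right and reducing via the relations at each step:
  (u⁹) · u⁵ = u²

Answer: u²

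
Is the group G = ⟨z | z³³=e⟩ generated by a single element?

|G| = 33. The element z has order 33 (its powers give 33 distinct elements), so ⟨z⟩ = G and G is cyclic.

Answer: Yes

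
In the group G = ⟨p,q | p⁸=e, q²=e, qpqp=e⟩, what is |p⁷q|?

Compute successive powers until reaching e:
  (p⁷q)¹ = p⁷q, (p⁷q)² = e.
The smallest positive k with (p⁷q)ᵏ = e is 2.

Answer: 2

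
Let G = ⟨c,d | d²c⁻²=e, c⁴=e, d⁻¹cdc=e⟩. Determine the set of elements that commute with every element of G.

An element z ∈ Z(G) iff z commutes with every generator.
For example c² is central: (c²)·c = c³ = c·(c²); (c²)·d = d⁻¹ = d·(c²).
Whereas c ∉ Z(G) since c·d = cd ≠ cd⁻¹ = d·c.
Checking each of the 8 elements this way gives Z(G) = {e, c²}, of order 2.

Answer: {e, c²}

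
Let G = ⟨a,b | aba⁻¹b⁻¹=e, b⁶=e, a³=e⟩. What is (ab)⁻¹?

The order of (ab) is 6 (smallest k with (ab)ᵏ = e), so (ab)⁻¹ = (ab)⁵ = a²b⁵.
Check: (ab) · (a²b⁵) → (ab) · a² = b;   b · b⁵ = e, giving e as required.

Answer: a²b⁵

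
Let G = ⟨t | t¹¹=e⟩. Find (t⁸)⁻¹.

The order of (t⁸) is 11 (smallest k with (t⁸)ᵏ = e), so (t⁸)⁻¹ = (t⁸)¹⁰ = t³.
Check: (t⁸) · (t³) → (t⁸) · t³ = e, giving e as required.

Answer: t³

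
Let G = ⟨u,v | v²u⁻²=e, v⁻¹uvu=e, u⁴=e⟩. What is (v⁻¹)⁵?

Compute successive powers of (v⁻¹), reducing at each step:
  (v⁻¹)²: (v⁻¹) · v⁻¹ = u²
  (v⁻¹)³: (u²) · v⁻¹ = v
  (v⁻¹)⁴: v · v⁻¹ = e
  (v⁻¹)⁵: e · v⁻¹ = v⁻¹

Answer: v⁻¹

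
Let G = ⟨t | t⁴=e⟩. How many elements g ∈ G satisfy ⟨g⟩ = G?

G is cyclic of order 4. An element generates G iff its order is 4, and a cyclic group of order 4 has exactly φ(4) = 2 such elements.

Answer: 2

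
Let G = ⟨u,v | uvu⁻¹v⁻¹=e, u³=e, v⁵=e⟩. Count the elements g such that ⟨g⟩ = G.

G is cyclic of order 15. An element generates G iff its order is 15, and a cyclic group of order 15 has exactly φ(15) = 8 such elements.

Answer: 8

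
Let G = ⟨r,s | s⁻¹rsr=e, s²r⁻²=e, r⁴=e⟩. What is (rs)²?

Compute successive powers of (rs), reducing at each step:
  (rs)²: (rs) · r = s;   s · s = r²

Answer: r²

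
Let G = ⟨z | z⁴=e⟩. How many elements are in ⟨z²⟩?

|⟨z²⟩| equals the order of z². Compute successive powers until reaching e:
  (z²)¹ = z², (z²)² = e.
The smallest positive k with (z²)ᵏ = e is 2, so |⟨z²⟩| = 2.

Answer: 2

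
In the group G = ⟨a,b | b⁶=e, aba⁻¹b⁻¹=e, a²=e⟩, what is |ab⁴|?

Compute successive powers until reaching e:
  (ab⁴)¹ = ab⁴, (ab⁴)² = b², (ab⁴)³ = a, (ab⁴)⁴ = b⁴, (ab⁴)⁵ = ab², (ab⁴)⁶ = e.
The smallest positive k with (ab⁴)ᵏ = e is 6.

Answer: 6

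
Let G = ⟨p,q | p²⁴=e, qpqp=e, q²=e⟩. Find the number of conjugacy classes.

The conjugacy classes (representative and size) are:
  [e] (size 1), [p²³] (size 2), [p²] (size 2), [p³] (size 2), [p²⁰] (size 2), [p¹⁹] (size 2), [p⁶] (size 2), [p⁷] (size 2), [p⁸] (size 2), [p⁹] (size 2), [p¹⁴] (size 2), [p¹¹] (size 2), [p¹²] (size 1), [p⁴q] (size 12), [p⁵q] (size 12).
Class equation: 1 + 2 + 2 + 2 + 2 + 2 + 2 + 2 + 2 + 2 + 2 + 2 + 1 + 12 + 12 = 48 = |G|. So G has 15 conjugacy classes.

Answer: 15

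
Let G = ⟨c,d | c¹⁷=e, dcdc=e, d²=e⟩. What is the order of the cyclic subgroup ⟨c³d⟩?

|⟨c³d⟩| equals the order of c³d. Compute successive powers until reaching e:
  (c³d)¹ = c³d, (c³d)² = e.
The smallest positive k with (c³d)ᵏ = e is 2, so |⟨c³d⟩| = 2.

Answer: 2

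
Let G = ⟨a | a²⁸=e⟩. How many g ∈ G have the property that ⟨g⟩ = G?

G is cyclic of order 28. An element generates G iff its order is 28, and a cyclic group of order 28 has exactly φ(28) = 12 such elements.

Answer: 12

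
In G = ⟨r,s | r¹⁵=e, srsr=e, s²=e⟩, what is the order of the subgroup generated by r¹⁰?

|⟨r¹⁰⟩| equals the order of r¹⁰. Compute successive powers until reaching e:
  (r¹⁰)¹ = r¹⁰, (r¹⁰)² = r⁵, (r¹⁰)³ = e.
The smallest positive k with (r¹⁰)ᵏ = e is 3, so |⟨r¹⁰⟩| = 3.

Answer: 3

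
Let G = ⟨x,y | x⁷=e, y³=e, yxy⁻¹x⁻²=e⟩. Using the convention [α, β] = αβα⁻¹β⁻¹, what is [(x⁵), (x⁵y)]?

[(x⁵), (x⁵y)] = (x⁵)·(x⁵y)·(x⁵)⁻¹·(x⁵y)⁻¹.
  (x⁵) · (x⁵y) = x³y
  (x³y) · (x²) = y
  y · (xy²) = x²

Answer: x²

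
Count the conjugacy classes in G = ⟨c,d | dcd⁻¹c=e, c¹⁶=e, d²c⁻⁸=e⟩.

The conjugacy classes (representative and size) are:
  [e] (size 1), [c] (size 2), [c¹⁴] (size 2), [c¹³] (size 2), [c¹²] (size 2), [c⁵] (size 2), [c¹⁰] (size 2), [c⁷] (size 2), [c⁸] (size 1), [d⁻¹] (size 8), [c⁷d⁻¹] (size 8).
Class equation: 1 + 2 + 2 + 2 + 2 + 2 + 2 + 2 + 1 + 8 + 8 = 32 = |G|. So G has 11 conjugacy classes.

Answer: 11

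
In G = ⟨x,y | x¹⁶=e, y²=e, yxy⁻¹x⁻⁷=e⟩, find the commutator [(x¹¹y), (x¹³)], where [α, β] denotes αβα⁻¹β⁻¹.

[(x¹¹y), (x¹³)] = (x¹¹y)·(x¹³)·(x¹¹y)⁻¹·(x¹³)⁻¹.
  (x¹¹y) · (x¹³) = x⁶y
  (x⁶y) · (x³y) = x¹¹
  (x¹¹) · (x³) = x¹⁴

Answer: x¹⁴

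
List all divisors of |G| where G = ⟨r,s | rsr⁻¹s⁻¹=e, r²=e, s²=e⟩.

|G| = 4 = 2². By Lagrange's theorem the order of any subgroup divides 4; the divisors of 4 are 1, 2, 4.

Answer: 1, 2, 4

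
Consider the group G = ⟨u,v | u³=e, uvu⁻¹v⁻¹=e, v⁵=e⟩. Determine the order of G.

Enumerate words in the generators, reducing via the relations: the distinct elements are
  {e, u, v, uv, u², v², v³, v⁴, uv², uv³, uv⁴, u²v, u²v², u²v³, u²v⁴}.
No further products give new elements, so |G| = 15.

Answer: 15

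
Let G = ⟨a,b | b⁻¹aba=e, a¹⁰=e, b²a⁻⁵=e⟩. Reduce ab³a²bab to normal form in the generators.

Multiply left to right, reducing at each step:
  a · b³ = ab⁻¹
  (ab⁻¹) · a² = a⁴b
  (a⁴b) · b = a⁹
  (a⁹) · a = e
  e · b = b

Answer: b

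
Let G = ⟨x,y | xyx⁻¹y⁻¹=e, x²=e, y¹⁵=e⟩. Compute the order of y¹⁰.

Compute successive powers until reaching e:
  (y¹⁰)¹ = y¹⁰, (y¹⁰)² = y⁵, (y¹⁰)³ = e.
The smallest positive k with (y¹⁰)ᵏ = e is 3.

Answer: 3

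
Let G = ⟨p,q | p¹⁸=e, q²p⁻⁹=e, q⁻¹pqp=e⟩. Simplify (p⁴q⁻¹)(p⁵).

Compute (p⁴q⁻¹) · (p⁵) by multiplying left to right and reducing via the relations at each step:
  (p⁴q⁻¹) · p⁵ = p⁸q

Answer: p⁸q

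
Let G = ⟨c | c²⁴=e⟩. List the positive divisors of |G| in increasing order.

|G| = 24 = 2³ · 3. By Lagrange's theorem the order of any subgroup divides 24; the divisors of 24 are 1, 2, 3, 4, 6, 8, 12, 24.

Answer: 1, 2, 3, 4, 6, 8, 12, 24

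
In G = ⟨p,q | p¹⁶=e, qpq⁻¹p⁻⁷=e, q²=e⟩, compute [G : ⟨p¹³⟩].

First find ord(p¹³) by computing successive powers:
  (p¹³)¹ = p¹³, (p¹³)² = p¹⁰, (p¹³)³ = p⁷, (p¹³)⁴ = p⁴, (p¹³)⁵ = p, (p¹³)⁶ = p¹⁴, (p¹³)⁷ = p¹¹, (p¹³)⁸ = p⁸, (p¹³)⁹ = p⁵, (p¹³)¹⁰ = p², (p¹³)¹¹ = p¹⁵, (p¹³)¹² = p¹², (p¹³)¹³ = p⁹, (p¹³)¹⁴ = p⁶, (p¹³)¹⁵ = p³, (p¹³)¹⁶ = e.
So |⟨p¹³⟩| = ord(p¹³) = 16. With |G| = 32, by Lagrange [G : ⟨p¹³⟩] = 32/16 = 2.

Answer: 2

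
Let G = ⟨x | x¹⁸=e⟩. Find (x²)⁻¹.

The order of (x²) is 9 (smallest k with (x²)ᵏ = e), so (x²)⁻¹ = (x²)⁸ = x¹⁶.
Check: (x²) · (x¹⁶) → (x²) · x¹⁶ = e, giving e as required.

Answer: x¹⁶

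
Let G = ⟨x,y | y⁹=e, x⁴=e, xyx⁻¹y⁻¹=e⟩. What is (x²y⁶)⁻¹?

The order of (x²y⁶) is 6 (smallest k with (x²y⁶)ᵏ = e), so (x²y⁶)⁻¹ = (x²y⁶)⁵ = x²y³.
Check: (x²y⁶) · (x²y³) → (x²y⁶) · x² = y⁶;   (y⁶) · y³ = e, giving e as required.

Answer: x²y³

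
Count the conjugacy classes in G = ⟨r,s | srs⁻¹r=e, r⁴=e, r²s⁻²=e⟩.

The conjugacy classes (representative and size) are:
  [e] (size 1), [r³] (size 2), [r²] (size 1), [s⁻¹] (size 2), [rs] (size 2).
Class equation: 1 + 2 + 1 + 2 + 2 = 8 = |G|. So G has 5 conjugacy classes.

Answer: 5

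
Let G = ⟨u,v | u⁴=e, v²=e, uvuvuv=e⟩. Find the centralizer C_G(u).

⟨u⟩ ⊆ C_G(u) since powers of u commute with u; so |C_G(u)| ≥ |⟨u⟩| = 4.
By orbit–stabilizer, |C_G(u)| = |G| / |conj. class of u| = 24 / 6 = 4.
The 4 elements commuting with u are {e, u, u², u³}.

Answer: {e, u, u², u³}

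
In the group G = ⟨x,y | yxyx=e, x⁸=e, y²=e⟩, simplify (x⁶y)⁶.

Compute successive powers of (x⁶y), reducing at each step:
  (x⁶y)²: (x⁶y) · x⁶ = y;   y · y = e
  (x⁶y)³: e · x⁶ = x⁶;   (x⁶) · y = x⁶y
  (x⁶y)⁴: (x⁶y) · x⁶ = y;   y · y = e
  (x⁶y)⁵: e · x⁶ = x⁶;   (x⁶) · y = x⁶y
  (x⁶y)⁶: (x⁶y) · x⁶ = y;   y · y = e

Answer: e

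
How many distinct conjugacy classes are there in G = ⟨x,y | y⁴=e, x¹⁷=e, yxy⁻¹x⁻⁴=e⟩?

The conjugacy classes (representative and size) are:
  [e] (size 1), [x⁴] (size 4), [x²] (size 4), [x⁵] (size 4), [x¹¹] (size 4), [x⁷y] (size 17), [x³y²] (size 17), [x⁹y³] (size 17).
Class equation: 1 + 4 + 4 + 4 + 4 + 17 + 17 + 17 = 68 = |G|. So G has 8 conjugacy classes.

Answer: 8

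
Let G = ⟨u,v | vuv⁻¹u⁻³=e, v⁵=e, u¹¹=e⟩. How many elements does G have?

Enumerate words in the generators, reducing via the relations: the distinct elements are
  {e, u, v, uv, u², u³, u⁴, u⁵, u⁶, u⁷, u⁸, u⁹, v², v³, v⁴, uv², uv³, uv⁴, u²v, u³v, u¹⁰, u⁴v, u⁵v, u⁶v, u⁷v, u⁸v, u⁹v, u²v², u²v³, u²v⁴, u³v², u³v³, u³v⁴, u¹⁰v, u⁴v², u⁴v³, u⁴v⁴, u⁵v², u⁵v³, u⁵v⁴, u⁶v², u⁶v³, u⁶v⁴, u⁷v², u⁷v³, u⁷v⁴, u⁸v², u⁸v³, u⁸v⁴, u⁹v², u⁹v³, u⁹v⁴, u¹⁰v², u¹⁰v³, u¹⁰v⁴}.
No further products give new elements, so |G| = 55.

Answer: 55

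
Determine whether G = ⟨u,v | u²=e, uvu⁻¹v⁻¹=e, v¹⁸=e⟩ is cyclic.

|G| = 36, but the maximum element order in G is 18 < 36. No single element generates all of G, so G is not cyclic.

Answer: No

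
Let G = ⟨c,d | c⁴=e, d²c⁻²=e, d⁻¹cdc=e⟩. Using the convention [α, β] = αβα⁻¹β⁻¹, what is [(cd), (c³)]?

[(cd), (c³)] = (cd)·(c³)·(cd)⁻¹·(c³)⁻¹.
  (cd) · (c³) = d⁻¹
  (d⁻¹) · (cd⁻¹) = c
  c · c = c²

Answer: c²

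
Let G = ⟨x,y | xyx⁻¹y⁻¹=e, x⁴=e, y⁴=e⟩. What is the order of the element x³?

Compute successive powers until reaching e:
  (x³)¹ = x³, (x³)² = x², (x³)³ = x, (x³)⁴ = e.
The smallest positive k with (x³)ᵏ = e is 4.

Answer: 4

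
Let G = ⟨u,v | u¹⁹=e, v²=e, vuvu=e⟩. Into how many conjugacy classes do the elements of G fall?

The conjugacy classes (representative and size) are:
  [e] (size 1), [u¹⁸] (size 2), [u²] (size 2), [u¹⁶] (size 2), [u⁴] (size 2), [u¹⁴] (size 2), [u¹³] (size 2), [u¹²] (size 2), [u⁸] (size 2), [u⁹] (size 2), [v] (size 19).
Class equation: 1 + 2 + 2 + 2 + 2 + 2 + 2 + 2 + 2 + 2 + 19 = 38 = |G|. So G has 11 conjugacy classes.

Answer: 11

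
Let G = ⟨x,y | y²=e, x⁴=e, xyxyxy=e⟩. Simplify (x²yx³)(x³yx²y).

Compute (x²yx³) · (x³yx²y) by multiplying left to right and reducing via the relations at each step:
  (x²yx³) · x³ = x²yx²
  (x²yx²) · y = x²yx²y
  (x²yx²y) · x² = yx²y
  (yx²y) · y = yx²

Answer: yx²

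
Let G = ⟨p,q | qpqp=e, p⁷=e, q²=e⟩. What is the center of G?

An element z ∈ Z(G) iff z commutes with every generator.
For example e is central: e·p = p = p·e; e·q = q = q·e.
Whereas p ∉ Z(G) since p·q = pq ≠ p⁶q = q·p.
Checking each of the 14 elements this way gives Z(G) = {e}, of order 1.

Answer: {e}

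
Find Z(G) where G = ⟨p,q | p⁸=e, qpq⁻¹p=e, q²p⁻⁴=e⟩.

An element z ∈ Z(G) iff z commutes with every generator.
For example p⁴ is central: (p⁴)·p = p⁵ = p·(p⁴); (p⁴)·q = q⁻¹ = q·(p⁴).
Whereas p ∉ Z(G) since p·q = pq ≠ p³q⁻¹ = q·p.
Checking each of the 16 elements this way gives Z(G) = {e, p⁴}, of order 2.

Answer: {e, p⁴}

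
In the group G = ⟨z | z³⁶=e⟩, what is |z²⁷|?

Compute successive powers until reaching e:
  (z²⁷)¹ = z²⁷, (z²⁷)² = z¹⁸, (z²⁷)³ = z⁹, (z²⁷)⁴ = e.
The smallest positive k with (z²⁷)ᵏ = e is 4.

Answer: 4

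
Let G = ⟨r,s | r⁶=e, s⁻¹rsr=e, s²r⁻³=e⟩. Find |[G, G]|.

G' = [G, G] is generated by all commutators. The generator-pair commutators are: [r, s] = r².
The subgroup they normally generate is {e, r², r⁴}, of order 3.
Check: |G/G'| = 12/3 = 4 is the order of the abelianisation.

Answer: 3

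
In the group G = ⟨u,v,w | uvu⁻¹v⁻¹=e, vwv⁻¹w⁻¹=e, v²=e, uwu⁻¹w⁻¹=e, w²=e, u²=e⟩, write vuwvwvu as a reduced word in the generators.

Multiply left to right, reducing at each step:
  v · u = uv
  (uv) · w = uvw
  (uvw) · v = uw
  (uw) · w = u
  u · v = uv
  (uv) · u = v

Answer: v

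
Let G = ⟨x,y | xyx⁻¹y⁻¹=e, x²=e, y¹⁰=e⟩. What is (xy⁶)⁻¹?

The order of (xy⁶) is 10 (smallest k with (xy⁶)ᵏ = e), so (xy⁶)⁻¹ = (xy⁶)⁹ = xy⁴.
Check: (xy⁶) · (xy⁴) → (xy⁶) · x = y⁶;   (y⁶) · y⁴ = e, giving e as required.

Answer: xy⁴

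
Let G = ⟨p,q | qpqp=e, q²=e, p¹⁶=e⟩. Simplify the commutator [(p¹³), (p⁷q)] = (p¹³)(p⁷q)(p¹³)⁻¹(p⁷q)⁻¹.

[(p¹³), (p⁷q)] = (p¹³)·(p⁷q)·(p¹³)⁻¹·(p⁷q)⁻¹.
  (p¹³) · (p⁷q) = p⁴q
  (p⁴q) · (p³) = pq
  (pq) · (p⁷q) = p¹⁰

Answer: p¹⁰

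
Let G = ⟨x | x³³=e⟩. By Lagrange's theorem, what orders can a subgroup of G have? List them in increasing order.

|G| = 33 = 3 · 11. By Lagrange's theorem the order of any subgroup divides 33; the divisors of 33 are 1, 3, 11, 33.

Answer: 1, 3, 11, 33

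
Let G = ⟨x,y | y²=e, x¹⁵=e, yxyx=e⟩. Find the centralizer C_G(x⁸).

⟨x⁸⟩ ⊆ C_G(x⁸) since powers of x⁸ commute with x⁸; so |C_G(x⁸)| ≥ |⟨x⁸⟩| = 15.
By orbit–stabilizer, |C_G(x⁸)| = |G| / |conj. class of x⁸| = 30 / 2 = 15.
The 15 elements commuting with x⁸ are {e, x, x², x³, x⁴, x⁵, x⁶, x⁷, x⁸, x⁹, x¹⁰, x¹¹, x¹², x¹³, x¹⁴}.

Answer: {e, x, x², x³, x⁴, x⁵, x⁶, x⁷, x⁸, x⁹, x¹⁰, x¹¹, x¹², x¹³, x¹⁴}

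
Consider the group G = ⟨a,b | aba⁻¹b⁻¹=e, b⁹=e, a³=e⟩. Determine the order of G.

Enumerate words in the generators, reducing via the relations: the distinct elements are
  {a, b, e, ab, a², b², b³, b⁴, b⁵, b⁶, b⁷, b⁸, ab², ab³, ab⁴, ab⁵, ab⁶, ab⁷, ab⁸, a²b, a²b², a²b³, a²b⁴, a²b⁵, a²b⁶, a²b⁷, a²b⁸}.
No further products give new elements, so |G| = 27.

Answer: 27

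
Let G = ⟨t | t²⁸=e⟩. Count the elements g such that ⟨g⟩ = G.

G is cyclic of order 28. An element generates G iff its order is 28, and a cyclic group of order 28 has exactly φ(28) = 12 such elements.

Answer: 12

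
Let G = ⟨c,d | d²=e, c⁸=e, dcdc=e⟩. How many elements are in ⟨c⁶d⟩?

|⟨c⁶d⟩| equals the order of c⁶d. Compute successive powers until reaching e:
  (c⁶d)¹ = c⁶d, (c⁶d)² = e.
The smallest positive k with (c⁶d)ᵏ = e is 2, so |⟨c⁶d⟩| = 2.

Answer: 2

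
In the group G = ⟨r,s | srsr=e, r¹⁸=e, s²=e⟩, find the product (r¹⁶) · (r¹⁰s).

Compute (r¹⁶) · (r¹⁰s) by multiplying left to right and reducing via the relations at each step:
  (r¹⁶) · r¹⁰ = r⁸
  (r⁸) · s = r⁸s

Answer: r⁸s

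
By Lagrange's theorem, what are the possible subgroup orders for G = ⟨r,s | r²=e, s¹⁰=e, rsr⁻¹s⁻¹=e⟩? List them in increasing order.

|G| = 20 = 2² · 5. By Lagrange's theorem the order of any subgroup divides 20; the divisors of 20 are 1, 2, 4, 5, 10, 20.

Answer: 1, 2, 4, 5, 10, 20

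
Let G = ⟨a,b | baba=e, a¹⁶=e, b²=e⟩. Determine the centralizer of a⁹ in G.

⟨a⁹⟩ ⊆ C_G(a⁹) since powers of a⁹ commute with a⁹; so |C_G(a⁹)| ≥ |⟨a⁹⟩| = 16.
By orbit–stabilizer, |C_G(a⁹)| = |G| / |conj. class of a⁹| = 32 / 2 = 16.
The 16 elements commuting with a⁹ are {e, a, a², a³, a⁴, a⁵, a⁶, a⁷, a⁸, a⁹, a¹⁰, a¹¹, a¹², a¹³, a¹⁴, a¹⁵}.

Answer: {e, a, a², a³, a⁴, a⁵, a⁶, a⁷, a⁸, a⁹, a¹⁰, a¹¹, a¹², a¹³, a¹⁴, a¹⁵}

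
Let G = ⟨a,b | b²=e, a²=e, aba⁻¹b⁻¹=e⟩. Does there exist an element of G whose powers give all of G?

|G| = 4, but the maximum element order in G is 2 < 4. No single element generates all of G, so G is not cyclic.

Answer: No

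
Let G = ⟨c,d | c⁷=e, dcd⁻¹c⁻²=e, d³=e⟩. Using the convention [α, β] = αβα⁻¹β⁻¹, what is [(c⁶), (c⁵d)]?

[(c⁶), (c⁵d)] = (c⁶)·(c⁵d)·(c⁶)⁻¹·(c⁵d)⁻¹.
  (c⁶) · (c⁵d) = c⁴d
  (c⁴d) · c = c⁶d
  (c⁶d) · (cd²) = c

Answer: c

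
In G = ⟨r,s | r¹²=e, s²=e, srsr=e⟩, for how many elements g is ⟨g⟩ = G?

⟨g⟩ = G would require ord(g) = |G| = 24, but the maximum element order in G is 12 < 24. So G is not cyclic and no single element generates it: the count is 0.

Answer: 0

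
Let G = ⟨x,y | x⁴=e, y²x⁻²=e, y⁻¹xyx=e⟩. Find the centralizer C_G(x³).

⟨x³⟩ ⊆ C_G(x³) since powers of x³ commute with x³; so |C_G(x³)| ≥ |⟨x³⟩| = 4.
By orbit–stabilizer, |C_G(x³)| = |G| / |conj. class of x³| = 8 / 2 = 4.
The 4 elements commuting with x³ are {e, x, x², x³}.

Answer: {e, x, x², x³}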